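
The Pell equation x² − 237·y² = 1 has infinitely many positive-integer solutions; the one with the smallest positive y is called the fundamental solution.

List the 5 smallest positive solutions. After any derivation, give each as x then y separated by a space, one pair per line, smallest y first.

√237 → a₀=15, period (2,1,1,7,10,7,1,1,2,30); ℓ=10 even so k=9
a_0=15:  p_0=15·1+0=15,  q_0=15·0+1=1
…
a_3=1:  p_3=1·46+31=77,  q_3=1·3+2=5
a_4=7:  p_4=7·77+46=585,  q_4=7·5+3=38
a_5=10:  p_5=10·585+77=5927,  q_5=10·38+5=385
a_6=7:  p_6=7·5927+585=42074,  q_6=7·385+38=2733
a_7=1:  p_7=1·42074+5927=48001,  q_7=1·2733+385=3118
a_8=1:  p_8=1·48001+42074=90075,  q_8=1·3118+2733=5851
a_9=2:  p_9=2·90075+48001=228151,  q_9=2·5851+3118=14820
(x₁, y₁) = (228151, 14820);  228151² − 237·14820² = 1 ✓
n=2: (228151,14820)∘(228151,14820) = (228151·228151+237·14820·14820, 228151·14820+14820·228151) = (104105757601,6762395640)
n=3: (104105757601,6762395640)∘(228151,14820) = (228151·104105757601+237·14820·6762395640, 228151·6762395640+14820·104105757601) = (47503665404623351,3085694655308460)
n=4: (47503665404623351,3085694655308460)∘(228151,14820) = (228151·47503665404623351+237·14820·3085694655308460, 228151·3085694655308460+14820·47503665404623351) = (21676017531356338550401,1408008642599798519280)
n=5: (21676017531356338550401,1408008642599798519280)∘(228151,14820) = (228151·21676017531356338550401+237·14820·1408008642599798519280, 228151·1408008642599798519280+14820·21676017531356338550401) = (9890810151545456327820453751,642477159632487569289194100)

228151 14820
104105757601 6762395640
47503665404623351 3085694655308460
21676017531356338550401 1408008642599798519280
9890810151545456327820453751 642477159632487569289194100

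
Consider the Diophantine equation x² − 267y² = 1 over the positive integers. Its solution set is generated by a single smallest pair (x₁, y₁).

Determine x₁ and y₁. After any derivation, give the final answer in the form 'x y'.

√267 = [16; 2,1,15,1,2,32, …], period ℓ=6 (even) → k=5
step 0: (16, 1)  from 16·(1,0) + (0,1)
…
step 4: (817, 50)  from 1·(768,47) + (49,3)
step 5: (2402, 147)  from 2·(817,50) + (768,47)
→ (2402, 147).  Check: 2402²=5769604, 267·147²=5769603, difference 1.

2402 147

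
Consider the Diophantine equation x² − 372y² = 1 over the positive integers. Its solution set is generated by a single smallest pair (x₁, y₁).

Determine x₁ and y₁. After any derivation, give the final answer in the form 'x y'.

[19; 3,2,12,2,3,38] for √372; ℓ=6 ⇒ convergent index 5
step 0: (19, 1)  from 19·(1,0) + (0,1)
step 1: (58, 3)  from 3·(19,1) + (1,0)
…
step 4: (3491, 181)  from 2·(1678,87) + (135,7)
step 5: (12151, 630)  from 3·(3491,181) + (1678,87)
(x₁, y₁) = (12151, 630);  12151² − 372·630² = 1 ✓

12151 630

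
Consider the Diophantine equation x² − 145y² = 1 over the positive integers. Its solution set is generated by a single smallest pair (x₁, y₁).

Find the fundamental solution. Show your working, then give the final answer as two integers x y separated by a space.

√145 = [12; 24, …], period ℓ=1 (odd) → k=1
k=0  a_k=12  p_k/q_k = 12/1
k=1  a_k=24  p_k/q_k = 289/24
fundamental: x₁=289, y₁=24  (since 83521 − 145·576 = 1)

289 24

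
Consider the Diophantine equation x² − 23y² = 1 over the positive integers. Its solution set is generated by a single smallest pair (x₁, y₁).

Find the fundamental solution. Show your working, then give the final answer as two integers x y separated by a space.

24 5

√23 → a₀=4, period (1,3,1,8); ℓ=4 even so k=3
a_0=4:  p_0=4·1+0=4,  q_0=4·0+1=1
…
a_2=3:  p_2=3·5+4=19,  q_2=3·1+1=4
a_3=1:  p_3=1·19+5=24,  q_3=1·4+1=5
(x₁, y₁) = (24, 5);  24² − 23·5² = 1 ✓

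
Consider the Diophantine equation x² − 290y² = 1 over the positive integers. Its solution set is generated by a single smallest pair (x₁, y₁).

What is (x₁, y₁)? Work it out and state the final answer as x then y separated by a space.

579 34

√290 → a₀=17, period (34); ℓ=1 odd so k=1
i=0: a=17 ⇒ p=17, q=1
i=1: a=34 ⇒ p=579, q=34
(x₁, y₁) = (579, 34);  579² − 290·34² = 1 ✓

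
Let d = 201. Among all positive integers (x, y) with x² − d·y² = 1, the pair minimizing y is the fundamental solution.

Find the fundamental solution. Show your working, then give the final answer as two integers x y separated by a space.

515095 36332

√201 = [14; 5,1,1,1,2,…,1,5,28, …], period ℓ=14 (even) → k=13
step 0: (14, 1)  from 14·(1,0) + (0,1)
…
step 2: (85, 6)  from 1·(71,5) + (14,1)
…
step 4: (241, 17)  from 1·(156,11) + (85,6)
step 5: (638, 45)  from 2·(241,17) + (156,11)
…
step 8: (8549, 603)  from 1·(7670,541) + (879,62)
step 9: (24768, 1747)  from 2·(8549,603) + (7670,541)
…
step 12: (91402, 6447)  from 1·(58085,4097) + (33317,2350)
step 13: (515095, 36332)  from 5·(91402,6447) + (58085,4097)
fundamental: x₁=515095, y₁=36332  (since 265322859025 − 201·1320014224 = 1)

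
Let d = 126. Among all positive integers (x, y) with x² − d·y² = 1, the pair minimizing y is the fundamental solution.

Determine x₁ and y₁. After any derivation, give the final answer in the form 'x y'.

[11; 4,2,4,22] for √126; ℓ=4 ⇒ convergent index 3
a_0=11:  p_0=11·1+0=11,  q_0=11·0+1=1
…
a_2=2:  p_2=2·45+11=101,  q_2=2·4+1=9
a_3=4:  p_3=4·101+45=449,  q_3=4·9+4=40
(x₁, y₁) = (449, 40);  449² − 126·40² = 1 ✓

449 40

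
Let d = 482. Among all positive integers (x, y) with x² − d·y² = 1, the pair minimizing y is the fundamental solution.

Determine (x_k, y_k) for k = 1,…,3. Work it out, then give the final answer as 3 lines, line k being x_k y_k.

√482 = [21; 1,20,1,42, …], period ℓ=4 (even) → k=3
step 0: (21, 1)  from 21·(1,0) + (0,1)
…
step 2: (461, 21)  from 20·(22,1) + (21,1)
step 3: (483, 22)  from 1·(461,21) + (22,1)
fundamental: x₁=483, y₁=22  (since 233289 − 482·484 = 1)
n=2: (483,22)∘(483,22) = (483·483+482·22·22, 483·22+22·483) = (466577,21252)
n=3: (466577,21252)∘(483,22) = (483·466577+482·22·21252, 483·21252+22·466577) = (450712899,20529410)

483 22
466577 21252
450712899 20529410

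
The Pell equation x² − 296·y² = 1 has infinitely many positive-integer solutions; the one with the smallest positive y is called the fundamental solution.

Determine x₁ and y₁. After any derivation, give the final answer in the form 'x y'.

√296 = [17; 4,1,7,1,4,34, …], period ℓ=6 (even) → k=5
step 0: (17, 1)  from 17·(1,0) + (0,1)
step 1: (69, 4)  from 4·(17,1) + (1,0)
…
step 4: (757, 44)  from 1·(671,39) + (86,5)
step 5: (3699, 215)  from 4·(757,44) + (671,39)
(x₁, y₁) = (3699, 215);  3699² − 296·215² = 1 ✓

3699 215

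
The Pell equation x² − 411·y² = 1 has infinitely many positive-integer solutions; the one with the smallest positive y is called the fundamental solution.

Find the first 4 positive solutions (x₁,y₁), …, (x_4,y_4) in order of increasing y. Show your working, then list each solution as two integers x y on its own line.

√411 → a₀=20, period (3,1,1,1,19,1,1,1,3,40); ℓ=10 even so k=9
i=0: a=20 ⇒ p=20, q=1
i=1: a=3 ⇒ p=61, q=3
i=2: a=1 ⇒ p=81, q=4
i=3: a=1 ⇒ p=142, q=7
i=4: a=1 ⇒ p=223, q=11
…
i=8: a=1 ⇒ p=13583, q=670
i=9: a=3 ⇒ p=49730, q=2453
(x₁, y₁) = (49730, 2453);  49730² − 411·2453² = 1 ✓
n=2: (49730,2453)∘(49730,2453) = (49730·49730+411·2453·2453, 49730·2453+2453·49730) = (4946145799,243975380)
n=3: (4946145799,243975380)∘(49730,2453) = (49730·4946145799+411·2453·243975380, 49730·243975380+2453·4946145799) = (491943661118810,24265791292347)
n=4: (491943661118810,24265791292347)∘(49730,2453) = (49730·491943661118810+411·2453·24265791292347, 49730·24265791292347+2453·491943661118810) = (48928716529930696801,2413475601692857240)

49730 2453
4946145799 243975380
491943661118810 24265791292347
48928716529930696801 2413475601692857240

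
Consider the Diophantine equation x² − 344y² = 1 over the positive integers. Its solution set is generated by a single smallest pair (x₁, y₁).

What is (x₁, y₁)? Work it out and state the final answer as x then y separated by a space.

10405 561

d=344: √d = [18; 1,1,4,1,3,1,4,1,1,36] (ℓ=10, even), read p_9/q_9
i=0: a=18 ⇒ p=18, q=1
i=1: a=1 ⇒ p=19, q=1
…
i=3: a=4 ⇒ p=167, q=9
i=4: a=1 ⇒ p=204, q=11
i=5: a=3 ⇒ p=779, q=42
i=6: a=1 ⇒ p=983, q=53
i=7: a=4 ⇒ p=4711, q=254
i=8: a=1 ⇒ p=5694, q=307
i=9: a=1 ⇒ p=10405, q=561
→ (10405, 561).  Check: 10405²=108264025, 344·561²=108264024, difference 1.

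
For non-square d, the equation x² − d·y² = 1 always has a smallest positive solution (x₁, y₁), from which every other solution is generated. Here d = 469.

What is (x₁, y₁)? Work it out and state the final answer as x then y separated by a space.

[21; 1,1,1,10,6,10,1,1,1,42] for √469; ℓ=10 ⇒ convergent index 9
k=0  a_k=21  p_k/q_k = 21/1
k=1  a_k=1  p_k/q_k = 22/1
k=2  a_k=1  p_k/q_k = 43/2
…
k=4  a_k=10  p_k/q_k = 693/32
k=5  a_k=6  p_k/q_k = 4223/195
k=6  a_k=10  p_k/q_k = 42923/1982
k=7  a_k=1  p_k/q_k = 47146/2177
k=8  a_k=1  p_k/q_k = 90069/4159
k=9  a_k=1  p_k/q_k = 137215/6336
→ (137215, 6336).  Check: 137215²=18827956225, 469·6336²=18827956224, difference 1.

137215 6336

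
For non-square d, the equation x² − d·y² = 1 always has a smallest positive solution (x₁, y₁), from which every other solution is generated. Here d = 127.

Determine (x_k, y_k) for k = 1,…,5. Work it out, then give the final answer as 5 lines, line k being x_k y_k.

[11; 3,1,2,2,7,11,7,2,2,1,3,22] for √127; ℓ=12 ⇒ convergent index 11
k=0  a_k=11  p_k/q_k = 11/1
k=1  a_k=3  p_k/q_k = 34/3
k=2  a_k=1  p_k/q_k = 45/4
…
k=4  a_k=2  p_k/q_k = 293/26
k=5  a_k=7  p_k/q_k = 2175/193
…
k=7  a_k=7  p_k/q_k = 171701/15236
…
k=9  a_k=2  p_k/q_k = 906941/80478
k=10  a_k=1  p_k/q_k = 1274561/113099
k=11  a_k=3  p_k/q_k = 4730624/419775
→ (4730624, 419775).  Check: 4730624²=22378803429376, 127·419775²=22378803429375, difference 1.
(4730624+419775√127)^2 = 44757606858751 + 3971595379200√127
(4730624+419775√127)^3 = 423462818377139450624 + 37576248838264821825√127
(4730624+419775√127)^4 = 4006486743445029115330560001 + 355518209168531397366758400√127
(4730624+419775√127)^5 = 37906364688445371364544653008890624 + 3363645945459311770024609913661375√127

4730624 419775
44757606858751 3971595379200
423462818377139450624 37576248838264821825
4006486743445029115330560001 355518209168531397366758400
37906364688445371364544653008890624 3363645945459311770024609913661375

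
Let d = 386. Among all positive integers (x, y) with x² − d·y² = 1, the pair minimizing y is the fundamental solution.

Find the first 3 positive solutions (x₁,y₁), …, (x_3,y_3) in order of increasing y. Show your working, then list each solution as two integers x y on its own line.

111555 5678
24889036049 1266818580
5552992832780835 282639893378122

[19; 1,1,1,4,1,18,1,4,1,1,1,38] for √386; ℓ=12 ⇒ convergent index 11
a_0=19:  p_0=19·1+0=19,  q_0=19·0+1=1
…
a_2=1:  p_2=1·20+19=39,  q_2=1·1+1=2
…
a_4=4:  p_4=4·59+39=275,  q_4=4·3+2=14
…
a_7=1:  p_7=1·6287+334=6621,  q_7=1·320+17=337
…
a_9=1:  p_9=1·32771+6621=39392,  q_9=1·1668+337=2005
a_10=1:  p_10=1·39392+32771=72163,  q_10=1·2005+1668=3673
a_11=1:  p_11=1·72163+39392=111555,  q_11=1·3673+2005=5678
→ (111555, 5678).  Check: 111555²=12444518025, 386·5678²=12444518024, difference 1.
n=2: (111555,5678)∘(111555,5678) = (111555·111555+386·5678·5678, 111555·5678+5678·111555) = (24889036049,1266818580)
n=3: (24889036049,1266818580)∘(111555,5678) = (111555·24889036049+386·5678·1266818580, 111555·1266818580+5678·24889036049) = (5552992832780835,282639893378122)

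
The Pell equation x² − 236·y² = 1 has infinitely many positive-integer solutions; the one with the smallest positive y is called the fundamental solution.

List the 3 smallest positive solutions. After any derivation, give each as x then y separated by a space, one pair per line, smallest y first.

561799 36570
631236232801 41089978860
709255768702176199 46168618067101710

d=236: √d = [15; 2,1,3,5,1,6,1,5,3,1,2,30] (ℓ=12, even), read p_11/q_11
k=0  a_k=15  p_k/q_k = 15/1
…
k=6  a_k=6  p_k/q_k = 7251/472
…
k=9  a_k=3  p_k/q_k = 154729/10072
k=10  a_k=1  p_k/q_k = 203535/13249
k=11  a_k=2  p_k/q_k = 561799/36570
fundamental: x₁=561799, y₁=36570  (since 315618116401 − 236·1337364900 = 1)
k=2:  x_2 = 561799·561799+236·36570·36570 = 631236232801,  y_2 = 561799·36570+36570·561799 = 41089978860
k=3:  x_3 = 561799·631236232801+236·36570·41089978860 = 709255768702176199,  y_3 = 561799·41089978860+36570·631236232801 = 46168618067101710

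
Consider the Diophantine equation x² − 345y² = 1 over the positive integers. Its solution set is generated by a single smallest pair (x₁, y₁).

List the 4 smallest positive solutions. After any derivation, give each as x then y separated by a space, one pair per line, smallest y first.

d=345: √d = [18; 1,1,2,1,6,1,2,1,1,36] (ℓ=10, even), read p_9/q_9
a_0=18:  p_0=18·1+0=18,  q_0=18·0+1=1
a_1=1:  p_1=1·18+1=19,  q_1=1·1+0=1
a_2=1:  p_2=1·19+18=37,  q_2=1·1+1=2
…
a_4=1:  p_4=1·93+37=130,  q_4=1·5+2=7
a_5=6:  p_5=6·130+93=873,  q_5=6·7+5=47
…
a_8=1:  p_8=1·2879+1003=3882,  q_8=1·155+54=209
a_9=1:  p_9=1·3882+2879=6761,  q_9=1·209+155=364
→ (6761, 364).  Check: 6761²=45711121, 345·364²=45711120, difference 1.
n=2: (6761,364)∘(6761,364) = (6761·6761+345·364·364, 6761·364+364·6761) = (91422241,4922008)
n=3: (91422241,4922008)∘(6761,364) = (6761·91422241+345·364·4922008, 6761·4922008+364·91422241) = (1236211536041,66555391812)
n=4: (1236211536041,66555391812)∘(6761,364) = (6761·1236211536041+345·364·66555391812, 6761·66555391812+364·1236211536041) = (16716052298924161,899962003159856)

6761 364
91422241 4922008
1236211536041 66555391812
16716052298924161 899962003159856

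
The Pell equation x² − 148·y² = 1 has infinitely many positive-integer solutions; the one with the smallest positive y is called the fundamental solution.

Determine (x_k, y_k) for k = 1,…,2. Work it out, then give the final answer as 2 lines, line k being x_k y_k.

[12; 6,24] for √148; ℓ=2 ⇒ convergent index 1
step 0: (12, 1)  from 12·(1,0) + (0,1)
step 1: (73, 6)  from 6·(12,1) + (1,0)
fundamental: x₁=73, y₁=6  (since 5329 − 148·36 = 1)
(x_2, y_2) = (73·73 + 148·6·6, 73·6 + 6·73) = (10657, 876)

73 6
10657 876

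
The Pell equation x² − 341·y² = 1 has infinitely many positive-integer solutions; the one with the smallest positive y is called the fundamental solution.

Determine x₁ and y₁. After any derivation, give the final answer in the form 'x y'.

d=341: √d = [18; 2,6,1,8,2,…,6,2,36] (ℓ=14, even), read p_13/q_13
step 0: (18, 1)  from 18·(1,0) + (0,1)
step 1: (37, 2)  from 2·(18,1) + (1,0)
…
step 11: (718667, 38918)  from 1·(641940,34763) + (76727,4155)
step 12: (4953942, 268271)  from 6·(718667,38918) + (641940,34763)
step 13: (10626551, 575460)  from 2·(4953942,268271) + (718667,38918)
→ (10626551, 575460).  Check: 10626551²=112923586155601, 341·575460²=112923586155600, difference 1.

10626551 575460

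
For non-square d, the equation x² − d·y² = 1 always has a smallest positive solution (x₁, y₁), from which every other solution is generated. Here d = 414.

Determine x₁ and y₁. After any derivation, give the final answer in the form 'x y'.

[20; 2,1,7,2,7,1,2,40] for √414; ℓ=8 ⇒ convergent index 7
i=0: a=20 ⇒ p=20, q=1
…
i=3: a=7 ⇒ p=468, q=23
…
i=6: a=1 ⇒ p=8444, q=415
i=7: a=2 ⇒ p=24335, q=1196
→ (24335, 1196).  Check: 24335²=592192225, 414·1196²=592192224, difference 1.

24335 1196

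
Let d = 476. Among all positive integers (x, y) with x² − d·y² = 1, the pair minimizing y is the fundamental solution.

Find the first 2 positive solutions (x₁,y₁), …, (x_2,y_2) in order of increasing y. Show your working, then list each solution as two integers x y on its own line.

28799 1320
1658764801 76029360

√476 → a₀=21, period (1,4,2,10,2,4,1,42); ℓ=8 even so k=7
i=0: a=21 ⇒ p=21, q=1
…
i=4: a=10 ⇒ p=2509, q=115
i=5: a=2 ⇒ p=5258, q=241
i=6: a=4 ⇒ p=23541, q=1079
i=7: a=1 ⇒ p=28799, q=1320
fundamental: x₁=28799, y₁=1320  (since 829382401 − 476·1742400 = 1)
(x_2, y_2) = (28799·28799 + 476·1320·1320, 28799·1320 + 1320·28799) = (1658764801, 76029360)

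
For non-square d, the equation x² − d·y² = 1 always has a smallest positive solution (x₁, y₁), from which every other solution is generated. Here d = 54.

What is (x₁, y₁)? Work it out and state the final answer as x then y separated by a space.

[7; 2,1,6,1,2,14] for √54; ℓ=6 ⇒ convergent index 5
step 0: (7, 1)  from 7·(1,0) + (0,1)
…
step 4: (169, 23)  from 1·(147,20) + (22,3)
step 5: (485, 66)  from 2·(169,23) + (147,20)
(x₁, y₁) = (485, 66);  485² − 54·66² = 1 ✓

485 66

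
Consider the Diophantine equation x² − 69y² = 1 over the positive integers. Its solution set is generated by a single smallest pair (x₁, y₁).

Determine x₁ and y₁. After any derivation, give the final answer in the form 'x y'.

d=69: √d = [8; 3,3,1,4,1,3,3,16] (ℓ=8, even), read p_7/q_7
i=0: a=8 ⇒ p=8, q=1
i=1: a=3 ⇒ p=25, q=3
…
i=6: a=3 ⇒ p=2384, q=287
i=7: a=3 ⇒ p=7775, q=936
(x₁, y₁) = (7775, 936);  7775² − 69·936² = 1 ✓

7775 936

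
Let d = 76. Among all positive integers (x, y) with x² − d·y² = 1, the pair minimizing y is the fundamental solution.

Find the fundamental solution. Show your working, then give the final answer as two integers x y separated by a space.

d=76: √d = [8; 1,2,1,1,5,4,5,1,1,2,1,16] (ℓ=12, even), read p_11/q_11
i=0: a=8 ⇒ p=8, q=1
i=1: a=1 ⇒ p=9, q=1
…
i=3: a=1 ⇒ p=35, q=4
i=4: a=1 ⇒ p=61, q=7
i=5: a=5 ⇒ p=340, q=39
i=6: a=4 ⇒ p=1421, q=163
i=7: a=5 ⇒ p=7445, q=854
…
i=10: a=2 ⇒ p=41488, q=4759
i=11: a=1 ⇒ p=57799, q=6630
fundamental: x₁=57799, y₁=6630  (since 3340724401 − 76·43956900 = 1)

57799 6630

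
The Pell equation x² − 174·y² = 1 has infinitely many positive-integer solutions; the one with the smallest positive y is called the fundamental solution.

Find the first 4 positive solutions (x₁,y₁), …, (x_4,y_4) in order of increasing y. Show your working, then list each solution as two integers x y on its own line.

1451 110
4210801 319220
12219743051 926376330
35461690123201 2688343790440

d=174: √d = [13; 5,4,5,26] (ℓ=4, even), read p_3/q_3
i=0: a=13 ⇒ p=13, q=1
…
i=2: a=4 ⇒ p=277, q=21
i=3: a=5 ⇒ p=1451, q=110
(x₁, y₁) = (1451, 110);  1451² − 174·110² = 1 ✓
(1451+110√174)^2 = 4210801 + 319220√174
(1451+110√174)^3 = 12219743051 + 926376330√174
(1451+110√174)^4 = 35461690123201 + 2688343790440√174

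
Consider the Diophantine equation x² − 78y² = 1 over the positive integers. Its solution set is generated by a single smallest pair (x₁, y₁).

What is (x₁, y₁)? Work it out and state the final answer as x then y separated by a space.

53 6

[8; 1,4,1,16] for √78; ℓ=4 ⇒ convergent index 3
step 0: (8, 1)  from 8·(1,0) + (0,1)
step 1: (9, 1)  from 1·(8,1) + (1,0)
step 2: (44, 5)  from 4·(9,1) + (8,1)
step 3: (53, 6)  from 1·(44,5) + (9,1)
fundamental: x₁=53, y₁=6  (since 2809 − 78·36 = 1)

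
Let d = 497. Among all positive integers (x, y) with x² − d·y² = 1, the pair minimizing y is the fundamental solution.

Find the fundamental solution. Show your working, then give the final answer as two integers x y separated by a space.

1201887 53912

[22; 3,2,2,5,6,5,2,2,3,44] for √497; ℓ=10 ⇒ convergent index 9
step 0: (22, 1)  from 22·(1,0) + (0,1)
step 1: (67, 3)  from 3·(22,1) + (1,0)
step 2: (156, 7)  from 2·(67,3) + (22,1)
step 3: (379, 17)  from 2·(156,7) + (67,3)
…
step 6: (65476, 2937)  from 5·(12685,569) + (2051,92)
…
step 8: (352750, 15823)  from 2·(143637,6443) + (65476,2937)
step 9: (1201887, 53912)  from 3·(352750,15823) + (143637,6443)
fundamental: x₁=1201887, y₁=53912  (since 1444532360769 − 497·2906503744 = 1)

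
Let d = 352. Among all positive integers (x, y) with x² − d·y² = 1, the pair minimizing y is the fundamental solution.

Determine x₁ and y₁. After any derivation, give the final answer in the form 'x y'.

77617 4137

[18; 1,3,5,9,5,3,1,36] for √352; ℓ=8 ⇒ convergent index 7
step 0: (18, 1)  from 18·(1,0) + (0,1)
…
step 4: (3621, 193)  from 9·(394,21) + (75,4)
…
step 6: (59118, 3151)  from 3·(18499,986) + (3621,193)
step 7: (77617, 4137)  from 1·(59118,3151) + (18499,986)
fundamental: x₁=77617, y₁=4137  (since 6024398689 − 352·17114769 = 1)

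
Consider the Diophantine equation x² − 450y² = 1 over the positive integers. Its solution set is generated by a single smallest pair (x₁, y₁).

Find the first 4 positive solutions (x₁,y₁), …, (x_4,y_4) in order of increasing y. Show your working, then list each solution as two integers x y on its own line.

√450 → a₀=21, period (4,1,2,4,2,1,4,42); ℓ=8 even so k=7
step 0: (21, 1)  from 21·(1,0) + (0,1)
…
step 3: (297, 14)  from 2·(106,5) + (85,4)
step 4: (1294, 61)  from 4·(297,14) + (106,5)
…
step 6: (4179, 197)  from 1·(2885,136) + (1294,61)
step 7: (19601, 924)  from 4·(4179,197) + (2885,136)
(x₁, y₁) = (19601, 924);  19601² − 450·924² = 1 ✓
(x_2, y_2) = (19601·19601 + 450·924·924, 19601·924 + 924·19601) = (768398401, 36222648)
(x_3, y_3) = (19601·768398401 + 450·924·36222648, 19601·36222648 + 924·768398401) = (30122754096401, 1420000245972)
(x_4, y_4) = (19601·30122754096401 + 450·924·1420000245972, 19601·1420000245972 + 924·30122754096401) = (1180872205318713601, 55666849606371696)

19601 924
768398401 36222648
30122754096401 1420000245972
1180872205318713601 55666849606371696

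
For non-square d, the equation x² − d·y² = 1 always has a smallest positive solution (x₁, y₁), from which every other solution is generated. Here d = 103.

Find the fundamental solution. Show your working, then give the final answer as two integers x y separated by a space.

d=103: √d = [10; 6,1,2,1,1,9,1,1,2,1,6,20] (ℓ=12, even), read p_11/q_11
i=0: a=10 ⇒ p=10, q=1
…
i=2: a=1 ⇒ p=71, q=7
…
i=7: a=1 ⇒ p=5044, q=497
…
i=10: a=1 ⇒ p=33877, q=3338
i=11: a=6 ⇒ p=227528, q=22419
(x₁, y₁) = (227528, 22419);  227528² − 103·22419² = 1 ✓

227528 22419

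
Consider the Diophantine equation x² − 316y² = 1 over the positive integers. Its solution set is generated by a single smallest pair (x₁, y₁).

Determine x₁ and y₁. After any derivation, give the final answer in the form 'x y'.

d=316: √d = [17; 1,3,2,8,2,3,1,34] (ℓ=8, even), read p_7/q_7
k=0  a_k=17  p_k/q_k = 17/1
…
k=2  a_k=3  p_k/q_k = 71/4
…
k=5  a_k=2  p_k/q_k = 2862/161
k=6  a_k=3  p_k/q_k = 9937/559
k=7  a_k=1  p_k/q_k = 12799/720
→ (12799, 720).  Check: 12799²=163814401, 316·720²=163814400, difference 1.

12799 720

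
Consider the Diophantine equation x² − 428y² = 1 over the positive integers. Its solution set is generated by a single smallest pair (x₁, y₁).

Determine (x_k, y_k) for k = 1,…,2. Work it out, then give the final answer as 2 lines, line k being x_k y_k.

[20; 1,2,4,1,5,10,5,1,4,2,1,40] for √428; ℓ=12 ⇒ convergent index 11
step 0: (20, 1)  from 20·(1,0) + (0,1)
…
step 2: (62, 3)  from 2·(21,1) + (20,1)
step 3: (269, 13)  from 4·(62,3) + (21,1)
…
step 10: (1273708, 61567)  from 2·(577179,27899) + (119350,5769)
step 11: (1850887, 89466)  from 1·(1273708,61567) + (577179,27899)
(x₁, y₁) = (1850887, 89466);  1850887² − 428·89466² = 1 ✓
(x_2, y_2) = (1850887·1850887 + 428·89466·89466, 1850887·89466 + 89466·1850887) = (6851565373537, 331182912684)

1850887 89466
6851565373537 331182912684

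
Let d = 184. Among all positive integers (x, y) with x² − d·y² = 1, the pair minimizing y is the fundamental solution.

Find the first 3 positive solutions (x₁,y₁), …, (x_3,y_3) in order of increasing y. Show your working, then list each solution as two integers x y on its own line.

√184 = [13; 1,1,3,2,1,2,1,2,3,1,1,26, …], period ℓ=12 (even) → k=11
step 0: (13, 1)  from 13·(1,0) + (0,1)
step 1: (14, 1)  from 1·(13,1) + (1,0)
step 2: (27, 2)  from 1·(14,1) + (13,1)
step 3: (95, 7)  from 3·(27,2) + (14,1)
step 4: (217, 16)  from 2·(95,7) + (27,2)
…
step 6: (841, 62)  from 2·(312,23) + (217,16)
step 7: (1153, 85)  from 1·(841,62) + (312,23)
step 8: (3147, 232)  from 2·(1153,85) + (841,62)
…
step 10: (13741, 1013)  from 1·(10594,781) + (3147,232)
step 11: (24335, 1794)  from 1·(13741,1013) + (10594,781)
(x₁, y₁) = (24335, 1794);  24335² − 184·1794² = 1 ✓
(24335+1794√184)^2 = 1184384449 + 87313980√184
(24335+1794√184)^3 = 57643991108495 + 4249571404806√184

24335 1794
1184384449 87313980
57643991108495 4249571404806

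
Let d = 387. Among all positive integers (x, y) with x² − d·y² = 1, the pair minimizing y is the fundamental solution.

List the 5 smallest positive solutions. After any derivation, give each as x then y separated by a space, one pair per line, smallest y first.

√387 = [19; 1,2,19,2,1,38, …], period ℓ=6 (even) → k=5
k=0  a_k=19  p_k/q_k = 19/1
k=1  a_k=1  p_k/q_k = 20/1
…
k=4  a_k=2  p_k/q_k = 2341/119
k=5  a_k=1  p_k/q_k = 3482/177
fundamental: x₁=3482, y₁=177  (since 12124324 − 387·31329 = 1)
k=2:  x_2 = 3482·3482+387·177·177 = 24248647,  y_2 = 3482·177+177·3482 = 1232628
k=3:  x_3 = 3482·24248647+387·177·1232628 = 168867574226,  y_3 = 3482·1232628+177·24248647 = 8584021215
k=4:  x_4 = 3482·168867574226+387·177·8584021215 = 1175993762661217,  y_4 = 3482·8584021215+177·168867574226 = 59779122508632
k=5:  x_5 = 3482·1175993762661217+387·177·59779122508632 = 8189620394305140962,  y_5 = 3482·59779122508632+177·1175993762661217 = 416301800566092033

3482 177
24248647 1232628
168867574226 8584021215
1175993762661217 59779122508632
8189620394305140962 416301800566092033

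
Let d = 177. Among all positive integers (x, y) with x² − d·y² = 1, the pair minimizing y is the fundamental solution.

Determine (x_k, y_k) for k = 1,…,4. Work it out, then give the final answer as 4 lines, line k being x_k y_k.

62423 4692
7793261857 585777432
972957569736599 73131969270780
121469860743542176897 9130233834994022448

√177 = [13; 3,3,2,8,2,3,3,26, …], period ℓ=8 (even) → k=7
a_0=13:  p_0=13·1+0=13,  q_0=13·0+1=1
…
a_2=3:  p_2=3·40+13=133,  q_2=3·3+1=10
…
a_5=2:  p_5=2·2581+306=5468,  q_5=2·194+23=411
a_6=3:  p_6=3·5468+2581=18985,  q_6=3·411+194=1427
a_7=3:  p_7=3·18985+5468=62423,  q_7=3·1427+411=4692
(x₁, y₁) = (62423, 4692);  62423² − 177·4692² = 1 ✓
(62423+4692√177)^2 = 7793261857 + 585777432√177
(62423+4692√177)^3 = 972957569736599 + 73131969270780√177
(62423+4692√177)^4 = 121469860743542176897 + 9130233834994022448√177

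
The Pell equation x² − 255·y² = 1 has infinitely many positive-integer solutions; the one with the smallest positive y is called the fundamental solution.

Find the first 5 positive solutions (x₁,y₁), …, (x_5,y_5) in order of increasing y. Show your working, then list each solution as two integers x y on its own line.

√255 = [15; 1,30, …], period ℓ=2 (even) → k=1
step 0: (15, 1)  from 15·(1,0) + (0,1)
step 1: (16, 1)  from 1·(15,1) + (1,0)
→ (16, 1).  Check: 16²=256, 255·1²=255, difference 1.
k=2:  x_2 = 16·16+255·1·1 = 511,  y_2 = 16·1+1·16 = 32
k=3:  x_3 = 16·511+255·1·32 = 16336,  y_3 = 16·32+1·511 = 1023
k=4:  x_4 = 16·16336+255·1·1023 = 522241,  y_4 = 16·1023+1·16336 = 32704
k=5:  x_5 = 16·522241+255·1·32704 = 16695376,  y_5 = 16·32704+1·522241 = 1045505

16 1
511 32
16336 1023
522241 32704
16695376 1045505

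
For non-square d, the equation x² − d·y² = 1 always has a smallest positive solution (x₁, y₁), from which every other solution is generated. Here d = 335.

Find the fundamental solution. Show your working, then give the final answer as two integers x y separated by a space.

d=335: √d = [18; 3,3,3,36] (ℓ=4, even), read p_3/q_3
i=0: a=18 ⇒ p=18, q=1
i=1: a=3 ⇒ p=55, q=3
i=2: a=3 ⇒ p=183, q=10
i=3: a=3 ⇒ p=604, q=33
fundamental: x₁=604, y₁=33  (since 364816 − 335·1089 = 1)

604 33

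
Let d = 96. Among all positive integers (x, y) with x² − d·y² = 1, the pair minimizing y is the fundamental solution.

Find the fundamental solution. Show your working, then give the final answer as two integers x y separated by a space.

[9; 1,3,1,18] for √96; ℓ=4 ⇒ convergent index 3
a_0=9:  p_0=9·1+0=9,  q_0=9·0+1=1
a_1=1:  p_1=1·9+1=10,  q_1=1·1+0=1
a_2=3:  p_2=3·10+9=39,  q_2=3·1+1=4
a_3=1:  p_3=1·39+10=49,  q_3=1·4+1=5
→ (49, 5).  Check: 49²=2401, 96·5²=2400, difference 1.

49 5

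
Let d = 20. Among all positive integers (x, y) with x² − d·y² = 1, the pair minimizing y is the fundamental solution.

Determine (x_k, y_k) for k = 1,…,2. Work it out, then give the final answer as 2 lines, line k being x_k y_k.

[4; 2,8] for √20; ℓ=2 ⇒ convergent index 1
step 0: (4, 1)  from 4·(1,0) + (0,1)
step 1: (9, 2)  from 2·(4,1) + (1,0)
fundamental: x₁=9, y₁=2  (since 81 − 20·4 = 1)
(x_2, y_2) = (9·9 + 20·2·2, 9·2 + 2·9) = (161, 36)

9 2
161 36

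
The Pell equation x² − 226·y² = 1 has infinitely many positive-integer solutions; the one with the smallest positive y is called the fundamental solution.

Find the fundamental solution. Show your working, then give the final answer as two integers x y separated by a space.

√226 = [15; 30, …], period ℓ=1 (odd) → k=1
a_0=15:  p_0=15·1+0=15,  q_0=15·0+1=1
a_1=30:  p_1=30·15+1=451,  q_1=30·1+0=30
→ (451, 30).  Check: 451²=203401, 226·30²=203400, difference 1.

451 30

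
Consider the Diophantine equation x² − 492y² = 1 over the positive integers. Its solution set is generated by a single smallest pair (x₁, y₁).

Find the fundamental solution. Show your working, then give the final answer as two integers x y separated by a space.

√492 = [22; 5,1,1,10,1,1,5,44, …], period ℓ=8 (even) → k=7
step 0: (22, 1)  from 22·(1,0) + (0,1)
…
step 3: (244, 11)  from 1·(133,6) + (111,5)
…
step 6: (5390, 243)  from 1·(2817,127) + (2573,116)
step 7: (29767, 1342)  from 5·(5390,243) + (2817,127)
fundamental: x₁=29767, y₁=1342  (since 886074289 − 492·1800964 = 1)

29767 1342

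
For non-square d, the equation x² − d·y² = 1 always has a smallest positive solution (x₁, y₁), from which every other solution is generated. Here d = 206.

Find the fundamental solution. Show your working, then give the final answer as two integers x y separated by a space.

√206 = [14; 2,1,5,14,5,1,2,28, …], period ℓ=8 (even) → k=7
a_0=14:  p_0=14·1+0=14,  q_0=14·0+1=1
a_1=2:  p_1=2·14+1=29,  q_1=2·1+0=2
a_2=1:  p_2=1·29+14=43,  q_2=1·2+1=3
…
a_6=1:  p_6=1·17539+3459=20998,  q_6=1·1222+241=1463
a_7=2:  p_7=2·20998+17539=59535,  q_7=2·1463+1222=4148
(x₁, y₁) = (59535, 4148);  59535² − 206·4148² = 1 ✓

59535 4148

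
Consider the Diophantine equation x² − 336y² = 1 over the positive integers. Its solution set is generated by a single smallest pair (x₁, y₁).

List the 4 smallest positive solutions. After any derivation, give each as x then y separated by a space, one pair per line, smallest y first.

55 3
6049 330
665335 36297
73180801 3992340

d=336: √d = [18; 3,36] (ℓ=2, even), read p_1/q_1
a_0=18:  p_0=18·1+0=18,  q_0=18·0+1=1
a_1=3:  p_1=3·18+1=55,  q_1=3·1+0=3
(x₁, y₁) = (55, 3);  55² − 336·3² = 1 ✓
(55+3√336)^2 = 6049 + 330√336
(55+3√336)^3 = 665335 + 36297√336
(55+3√336)^4 = 73180801 + 3992340√336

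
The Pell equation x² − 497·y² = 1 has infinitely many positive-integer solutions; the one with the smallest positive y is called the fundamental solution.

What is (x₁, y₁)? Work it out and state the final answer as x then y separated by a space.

1201887 53912

√497 = [22; 3,2,2,5,6,5,2,2,3,44, …], period ℓ=10 (even) → k=9
a_0=22:  p_0=22·1+0=22,  q_0=22·0+1=1
a_1=3:  p_1=3·22+1=67,  q_1=3·1+0=3
…
a_3=2:  p_3=2·156+67=379,  q_3=2·7+3=17
a_4=5:  p_4=5·379+156=2051,  q_4=5·17+7=92
…
a_6=5:  p_6=5·12685+2051=65476,  q_6=5·569+92=2937
a_7=2:  p_7=2·65476+12685=143637,  q_7=2·2937+569=6443
a_8=2:  p_8=2·143637+65476=352750,  q_8=2·6443+2937=15823
a_9=3:  p_9=3·352750+143637=1201887,  q_9=3·15823+6443=53912
(x₁, y₁) = (1201887, 53912);  1201887² − 497·53912² = 1 ✓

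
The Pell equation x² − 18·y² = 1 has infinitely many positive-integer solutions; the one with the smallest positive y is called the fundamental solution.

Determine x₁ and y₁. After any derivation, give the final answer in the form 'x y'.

[4; 4,8] for √18; ℓ=2 ⇒ convergent index 1
step 0: (4, 1)  from 4·(1,0) + (0,1)
step 1: (17, 4)  from 4·(4,1) + (1,0)
fundamental: x₁=17, y₁=4  (since 289 − 18·16 = 1)

17 4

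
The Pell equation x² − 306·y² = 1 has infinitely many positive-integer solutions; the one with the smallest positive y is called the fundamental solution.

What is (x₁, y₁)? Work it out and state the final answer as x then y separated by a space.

35 2

√306 = [17; 2,34, …], period ℓ=2 (even) → k=1
k=0  a_k=17  p_k/q_k = 17/1
k=1  a_k=2  p_k/q_k = 35/2
fundamental: x₁=35, y₁=2  (since 1225 − 306·4 = 1)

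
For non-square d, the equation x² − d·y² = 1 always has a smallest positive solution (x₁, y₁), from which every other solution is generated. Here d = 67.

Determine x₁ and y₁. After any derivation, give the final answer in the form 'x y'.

48842 5967

[8; 5,2,1,1,7,1,1,2,5,16] for √67; ℓ=10 ⇒ convergent index 9
i=0: a=8 ⇒ p=8, q=1
…
i=2: a=2 ⇒ p=90, q=11
i=3: a=1 ⇒ p=131, q=16
…
i=6: a=1 ⇒ p=1899, q=232
i=7: a=1 ⇒ p=3577, q=437
i=8: a=2 ⇒ p=9053, q=1106
i=9: a=5 ⇒ p=48842, q=5967
fundamental: x₁=48842, y₁=5967  (since 2385540964 − 67·35605089 = 1)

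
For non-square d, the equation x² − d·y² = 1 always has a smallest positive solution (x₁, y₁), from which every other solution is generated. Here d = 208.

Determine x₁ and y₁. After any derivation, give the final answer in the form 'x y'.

√208 = [14; 2,2,1,2,2,28, …], period ℓ=6 (even) → k=5
a_0=14:  p_0=14·1+0=14,  q_0=14·0+1=1
a_1=2:  p_1=2·14+1=29,  q_1=2·1+0=2
a_2=2:  p_2=2·29+14=72,  q_2=2·2+1=5
…
a_4=2:  p_4=2·101+72=274,  q_4=2·7+5=19
a_5=2:  p_5=2·274+101=649,  q_5=2·19+7=45
fundamental: x₁=649, y₁=45  (since 421201 − 208·2025 = 1)

649 45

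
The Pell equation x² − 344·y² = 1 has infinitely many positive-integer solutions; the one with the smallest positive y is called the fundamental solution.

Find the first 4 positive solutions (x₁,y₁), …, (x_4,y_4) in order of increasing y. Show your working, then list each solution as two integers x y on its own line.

10405 561
216528049 11674410
4505948689285 242944471539
93768792007492801 5055674441052180

√344 = [18; 1,1,4,1,3,1,4,1,1,36, …], period ℓ=10 (even) → k=9
i=0: a=18 ⇒ p=18, q=1
i=1: a=1 ⇒ p=19, q=1
…
i=4: a=1 ⇒ p=204, q=11
i=5: a=3 ⇒ p=779, q=42
…
i=7: a=4 ⇒ p=4711, q=254
i=8: a=1 ⇒ p=5694, q=307
i=9: a=1 ⇒ p=10405, q=561
(x₁, y₁) = (10405, 561);  10405² − 344·561² = 1 ✓
(x_2, y_2) = (10405·10405 + 344·561·561, 10405·561 + 561·10405) = (216528049, 11674410)
(x_3, y_3) = (10405·216528049 + 344·561·11674410, 10405·11674410 + 561·216528049) = (4505948689285, 242944471539)
(x_4, y_4) = (10405·4505948689285 + 344·561·242944471539, 10405·242944471539 + 561·4505948689285) = (93768792007492801, 5055674441052180)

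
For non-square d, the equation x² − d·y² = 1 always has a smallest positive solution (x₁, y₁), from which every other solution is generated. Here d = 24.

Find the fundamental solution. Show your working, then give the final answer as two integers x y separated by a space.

√24 → a₀=4, period (1,8); ℓ=2 even so k=1
i=0: a=4 ⇒ p=4, q=1
i=1: a=1 ⇒ p=5, q=1
fundamental: x₁=5, y₁=1  (since 25 − 24·1 = 1)

5 1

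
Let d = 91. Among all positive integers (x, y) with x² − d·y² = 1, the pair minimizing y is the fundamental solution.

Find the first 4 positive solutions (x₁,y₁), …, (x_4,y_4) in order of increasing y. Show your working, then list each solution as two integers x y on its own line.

1574 165
4954951 519420
15598184174 1635133995
49103078824801 5147401296840

d=91: √d = [9; 1,1,5,1,5,1,1,18] (ℓ=8, even), read p_7/q_7
k=0  a_k=9  p_k/q_k = 9/1
…
k=3  a_k=5  p_k/q_k = 105/11
…
k=5  a_k=5  p_k/q_k = 725/76
k=6  a_k=1  p_k/q_k = 849/89
k=7  a_k=1  p_k/q_k = 1574/165
fundamental: x₁=1574, y₁=165  (since 2477476 − 91·27225 = 1)
k=2:  x_2 = 1574·1574+91·165·165 = 4954951,  y_2 = 1574·165+165·1574 = 519420
k=3:  x_3 = 1574·4954951+91·165·519420 = 15598184174,  y_3 = 1574·519420+165·4954951 = 1635133995
k=4:  x_4 = 1574·15598184174+91·165·1635133995 = 49103078824801,  y_4 = 1574·1635133995+165·15598184174 = 5147401296840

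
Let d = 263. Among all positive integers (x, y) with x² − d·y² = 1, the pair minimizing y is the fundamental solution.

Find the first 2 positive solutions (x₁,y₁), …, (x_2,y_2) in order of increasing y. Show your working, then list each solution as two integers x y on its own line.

139128 8579
38713200767 2387158224

√263 → a₀=16, period (4,1,1,1,1,15,1,1,1,1,4,32); ℓ=12 even so k=11
k=0  a_k=16  p_k/q_k = 16/1
k=1  a_k=4  p_k/q_k = 65/4
k=2  a_k=1  p_k/q_k = 81/5
k=3  a_k=1  p_k/q_k = 146/9
…
k=6  a_k=15  p_k/q_k = 5822/359
k=7  a_k=1  p_k/q_k = 6195/382
k=8  a_k=1  p_k/q_k = 12017/741
k=9  a_k=1  p_k/q_k = 18212/1123
k=10  a_k=1  p_k/q_k = 30229/1864
k=11  a_k=4  p_k/q_k = 139128/8579
fundamental: x₁=139128, y₁=8579  (since 19356600384 − 263·73599241 = 1)
n=2: (139128,8579)∘(139128,8579) = (139128·139128+263·8579·8579, 139128·8579+8579·139128) = (38713200767,2387158224)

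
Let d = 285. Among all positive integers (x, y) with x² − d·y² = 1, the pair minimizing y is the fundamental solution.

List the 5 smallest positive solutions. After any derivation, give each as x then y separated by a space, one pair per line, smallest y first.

d=285: √d = [16; 1,7,2,7,1,32] (ℓ=6, even), read p_5/q_5
i=0: a=16 ⇒ p=16, q=1
i=1: a=1 ⇒ p=17, q=1
…
i=4: a=7 ⇒ p=2144, q=127
i=5: a=1 ⇒ p=2431, q=144
→ (2431, 144).  Check: 2431²=5909761, 285·144²=5909760, difference 1.
(2431+144√285)^2 = 11819521 + 700128√285
(2431+144√285)^3 = 57466508671 + 3404022192√285
(2431+144√285)^4 = 279402153338881 + 16550355197376√285
(2431+144√285)^5 = 1358453212067130751 + 80467823565619920√285

2431 144
11819521 700128
57466508671 3404022192
279402153338881 16550355197376
1358453212067130751 80467823565619920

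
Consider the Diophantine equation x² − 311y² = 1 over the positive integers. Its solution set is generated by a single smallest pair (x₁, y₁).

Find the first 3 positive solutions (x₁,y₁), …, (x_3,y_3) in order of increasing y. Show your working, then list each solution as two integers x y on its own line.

16883880 957397
570130807708799 32329152120720
19252040283316857636360 1091683049815963029803

√311 → a₀=17, period (1,1,1,2,1,…,1,1,34); ℓ=16 even so k=15
a_0=17:  p_0=17·1+0=17,  q_0=17·0+1=1
a_1=1:  p_1=1·17+1=18,  q_1=1·1+0=1
…
a_3=1:  p_3=1·35+18=53,  q_3=1·2+1=3
…
a_7=3:  p_7=3·1305+194=4109,  q_7=3·74+11=233
…
a_10=6:  p_10=6·217583+71158=1376656,  q_10=6·12338+4035=78063
a_11=1:  p_11=1·1376656+217583=1594239,  q_11=1·78063+12338=90401
…
a_13=1:  p_13=1·4565134+1594239=6159373,  q_13=1·258865+90401=349266
a_14=1:  p_14=1·6159373+4565134=10724507,  q_14=1·349266+258865=608131
a_15=1:  p_15=1·10724507+6159373=16883880,  q_15=1·608131+349266=957397
(x₁, y₁) = (16883880, 957397);  16883880² − 311·957397² = 1 ✓
(16883880+957397√311)^2 = 570130807708799 + 32329152120720√311
(16883880+957397√311)^3 = 19252040283316857636360 + 1091683049815963029803√311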